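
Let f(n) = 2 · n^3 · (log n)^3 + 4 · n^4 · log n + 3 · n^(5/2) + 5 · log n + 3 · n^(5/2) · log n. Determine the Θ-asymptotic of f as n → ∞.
f(n) ∈ Θ(n^4 · log n)

Compare the terms by growth order. For large n, n^a · (log n)^b dominates n^a' · (log n)^b' iff a > a', or (a = a' and b > b'). Ranking the 5 terms shows the dominant one is 4 · n^4 · log n. Hence f(n) ∈ Θ(n^4 · log n).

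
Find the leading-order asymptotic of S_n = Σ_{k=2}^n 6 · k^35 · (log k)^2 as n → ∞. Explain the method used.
S_n ~ n^36 · (log n)^2 / 6

By integral comparison, S_n = ∫_1^n 6 · x^35 · (log x)^2 dx + O(n^35 · (log n)^2). For the integral, the leading term of ∫_1^n x^35 (log x)^2 dx is n^36/36 · (log n)^2 (by repeated integration by parts; each step lowers the log-exponent and produces a relatively O(1/log n) correction). Hence S_n ~ n^36 · (log n)^2 / 6.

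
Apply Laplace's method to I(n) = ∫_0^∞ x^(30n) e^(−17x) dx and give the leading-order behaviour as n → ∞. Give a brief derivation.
I(n) ~ (sqrt(2π·30n) / 17) · (30n/(17e))^(30n)

Write the integrand as exp(30n ln x − 17x) and set f(x) = 30n ln x − 17x. Then f'(x) = 30n/x − 17 = 0 at x* = 30n/17, and f''(x*) = −30n/x*^2 = −17^2/(30n). Laplace's method (interior maximum) gives
  I(n) ~ e^(f(x*)) · sqrt(2π / |f''(x*)|)
        = exp(30n ln(30n/17) − 30n) · sqrt(2π · 30n / 17^2)
        = (30n/17)^(30n) e^(−30n) · sqrt(2π·30n) / 17
        = (sqrt(2π·30n) / 17) · (30n/(17e))^(30n).
This matches Γ(30n+1)/17^(30n+1) with Stirling applied to Γ.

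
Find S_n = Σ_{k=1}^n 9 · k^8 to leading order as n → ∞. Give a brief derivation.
S_n ~ n^9

By integral comparison (Euler-Maclaurin), Σ_{k=1}^n 9 · k^8 = 9 · ∫_0^n x^8 dx + O(n^8) = 9 · n^9/9 = n^9 + O(n^8). (Equivalently, Faulhaber's formula gives the same leading term.)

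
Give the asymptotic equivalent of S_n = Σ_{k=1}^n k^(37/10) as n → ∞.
S_n ~ (10/47) · n^(47/10)

Integral comparison: Σ_{k=1}^n k^(37/10) = ∫_0^n x^(37/10) dx + O(n^(37/10)). The integral is n^(1 + 37/10) / (1 + 37/10) = n^((37+10)/10) / ((37+10)/10) = (10/47) · n^(47/10).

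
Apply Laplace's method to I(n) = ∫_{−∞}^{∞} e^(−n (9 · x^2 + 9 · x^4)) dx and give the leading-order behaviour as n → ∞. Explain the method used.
I(n) ~ sqrt(π/(9n))

φ(x) = 9 · x^2 + 9 · x^4 has its unique global minimum at x* = 0 (since φ'(x) = 18x + 36x^3 = 0 only at x = 0 for real x with both coefficients positive, and φ → ∞ as |x| → ∞). At x* = 0, φ(0) = 0 and φ''(0) = 18. Laplace's method then gives
  I(n) ~ sqrt(2π / (n · φ''(0))) · e^(−n φ(0)) = sqrt(2π / (18n)) = sqrt(π/(9n)).
The 9 · x^4 term contributes only at subleading order (an O(1/n) relative correction).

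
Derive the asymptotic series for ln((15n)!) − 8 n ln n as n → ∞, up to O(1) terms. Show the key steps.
ln((15n)!) − 8 n ln n = 7 n ln n + 15(ln 15 − 1) n + (1/2) ln(2π·15n) + O(1/n)

Stirling: ln((15n)!) = 15n ln(15n) − 15n + (1/2) ln(2π·15n) + O(1/n).
Expand 15n ln(15n) = 15n (ln n + ln 15) = 15n ln n + 15n ln 15.
Subtract 8n ln n: leading term is (15 − 8) n ln n = 7 n ln n. The next term is 15n ln 15 − 15n = 15(ln 15 − 1) n. Then the (1/2) ln(2π·15n) correction.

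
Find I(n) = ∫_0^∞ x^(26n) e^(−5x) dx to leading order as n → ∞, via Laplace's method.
I(n) ~ (sqrt(2π·26n) / 5) · (26n/(5e))^(26n)

Write the integrand as exp(26n ln x − 5x) and set f(x) = 26n ln x − 5x. Then f'(x) = 26n/x − 5 = 0 at x* = 26n/5, and f''(x*) = −26n/x*^2 = −5^2/(26n). Laplace's method (interior maximum) gives
  I(n) ~ e^(f(x*)) · sqrt(2π / |f''(x*)|)
        = exp(26n ln(26n/5) − 26n) · sqrt(2π · 26n / 5^2)
        = (26n/5)^(26n) e^(−26n) · sqrt(2π·26n) / 5
        = (sqrt(2π·26n) / 5) · (26n/(5e))^(26n).
This matches Γ(26n+1)/5^(26n+1) with Stirling applied to Γ.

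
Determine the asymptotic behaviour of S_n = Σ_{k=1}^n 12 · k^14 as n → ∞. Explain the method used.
S_n ~ 4 · n^15 / 5

By integral comparison (Euler-Maclaurin), Σ_{k=1}^n 12 · k^14 = 12 · ∫_0^n x^14 dx + O(n^14) = 12 · n^15/15 = 4 · n^15 / 5 + O(n^14). (Equivalently, Faulhaber's formula gives the same leading term.)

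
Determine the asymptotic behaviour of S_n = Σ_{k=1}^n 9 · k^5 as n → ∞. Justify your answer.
S_n ~ 3 · n^6 / 2

By integral comparison (Euler-Maclaurin), Σ_{k=1}^n 9 · k^5 = 9 · ∫_0^n x^5 dx + O(n^5) = 9 · n^6/6 = 3 · n^6 / 2 + O(n^5). (Equivalently, Faulhaber's formula gives the same leading term.)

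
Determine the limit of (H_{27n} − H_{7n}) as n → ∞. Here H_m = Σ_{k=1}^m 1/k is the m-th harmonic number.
lim = ln(27/7)

Euler-Maclaurin gives H_m = ln m + γ + 1/(2m) + O(1/m^2). The γ and O(1/m) terms cancel in the difference:
  H_{27n} − H_{7n} = ln(27n) − ln(7n) + O(1/n) = ln(27/7) + O(1/n).
Hence the limit is ln(27/7).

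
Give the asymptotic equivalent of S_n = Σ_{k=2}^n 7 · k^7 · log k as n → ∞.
S_n ~ 7 · n^8 log n / 8 − 7 · n^8 / 64

By integral comparison, S_n = ∫_1^n 7 · x^7 · log x dx + O(n^7 · log n). For the integral, ∫ x^7 log x dx = n^8 log n / 8 − n^8/64 (integration by parts). Hence S_n ~ 7 · n^8 log n / 8 − 7 · n^8 / 64.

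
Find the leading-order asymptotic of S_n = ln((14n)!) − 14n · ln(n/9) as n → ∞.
S_n ~ 14n · (ln 126 − 1) + O(ln n)

Stirling: ln((14n)!) = 14n ln(14n) − 14n + O(ln n).
  S_n = 14n ln(14n) − 14n − 14n ln(n/9) + O(ln n)
      = 14n ln(14n) − 14n ln n + 14n ln 9 − 14n + O(ln n)
      = 14n ln 14 + 14n ln 9 − 14n + O(ln n)
      = 14n (ln 126 − 1) + O(ln n).
Numerically ln(126) − 1 ≈ 3.8363.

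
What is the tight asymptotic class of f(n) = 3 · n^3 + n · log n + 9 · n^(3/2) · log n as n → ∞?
f(n) ∈ Θ(n^3)

Compare the terms by growth order. For large n, n^a · (log n)^b dominates n^a' · (log n)^b' iff a > a', or (a = a' and b > b'). Ranking the 3 terms shows the dominant one is 3 · n^3. Hence f(n) ∈ Θ(n^3).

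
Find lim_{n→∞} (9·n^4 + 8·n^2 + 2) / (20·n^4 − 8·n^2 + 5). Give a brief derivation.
lim = 9/20

For large n the leading n^4 terms dominate both numerator and denominator. Dividing top and bottom by n^4, every other term tends to 0, leaving 9/20.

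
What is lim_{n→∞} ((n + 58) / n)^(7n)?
lim = e^406

Rewrite as (1 + 58/n)^(7n). By the standard limit (1 + x/n)^n → e^x, we have (1 + 58/n)^n → e^58, and raising to the 7th power gives e^406.
More precisely, ln[(1 + 58/n)^(7n)] = 7n · ln(1 + 58/n) = 7n · (58/n + O(1/n^2)) = 406 + O(1/n) → 406.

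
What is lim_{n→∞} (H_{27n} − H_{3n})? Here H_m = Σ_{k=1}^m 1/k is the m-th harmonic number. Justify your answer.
lim = ln(27/3) = ln 9

Euler-Maclaurin gives H_m = ln m + γ + 1/(2m) + O(1/m^2). The γ and O(1/m) terms cancel in the difference:
  H_{27n} − H_{3n} = ln(27n) − ln(3n) + O(1/n) = ln(27/3) + O(1/n).
Hence the limit is ln(27/3) = ln 9.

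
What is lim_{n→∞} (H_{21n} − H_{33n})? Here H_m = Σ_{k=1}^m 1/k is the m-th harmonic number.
lim = ln(21/33) = ln(7/11)

Euler-Maclaurin gives H_m = ln m + γ + 1/(2m) + O(1/m^2). The γ and O(1/m) terms cancel in the difference:
  H_{21n} − H_{33n} = ln(21n) − ln(33n) + O(1/n) = ln(21/33) + O(1/n).
Hence the limit is ln(21/33) = ln(7/11).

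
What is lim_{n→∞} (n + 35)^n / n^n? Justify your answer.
lim = e^35

Rewrite as (1 + 35/n)^(n). By the standard limit (1 + x/n)^n → e^x, we have (1 + 35/n)^n → e^35, and raising to the 1st power gives e^35.
More precisely, ln[(1 + 35/n)^(n)] = n · ln(1 + 35/n) = n · (35/n + O(1/n^2)) = 35 + O(1/n) → 35.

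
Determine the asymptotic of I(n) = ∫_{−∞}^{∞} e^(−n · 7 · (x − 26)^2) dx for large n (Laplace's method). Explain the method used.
I(n) = sqrt(π/(7n))

Here φ(x) = 7 · (x − 26)^2 has its unique minimum at x* = 26 with φ(x*) = 0 and φ''(x*) = 14. Laplace's method gives
  I(n) ~ e^(−n φ(x*)) · sqrt(2π / (n · φ''(x*))) = sqrt(2π / (14n)) = sqrt(π/(7n)).
This is exact: substituting u = (x − 26)·sqrt(7n) gives I(n) = (1/sqrt(7n)) ∫_{−∞}^{∞} e^(−u^2) du = sqrt(π/(7n)).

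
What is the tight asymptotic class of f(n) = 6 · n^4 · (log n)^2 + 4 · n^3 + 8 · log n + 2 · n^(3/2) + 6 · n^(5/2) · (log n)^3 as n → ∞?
f(n) ∈ Θ(n^4 · (log n)^2)

Compare the terms by growth order. For large n, n^a · (log n)^b dominates n^a' · (log n)^b' iff a > a', or (a = a' and b > b'). Ranking the 5 terms shows the dominant one is 6 · n^4 · (log n)^2. Hence f(n) ∈ Θ(n^4 · (log n)^2).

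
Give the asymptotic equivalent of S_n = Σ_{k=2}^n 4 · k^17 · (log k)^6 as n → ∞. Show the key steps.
S_n ~ 2 · n^18 · (log n)^6 / 9

By integral comparison, S_n = ∫_1^n 4 · x^17 · (log x)^6 dx + O(n^17 · (log n)^6). For the integral, the leading term of ∫_1^n x^17 (log x)^6 dx is n^18/18 · (log n)^6 (by repeated integration by parts; each step lowers the log-exponent and produces a relatively O(1/log n) correction). Hence S_n ~ 2 · n^18 · (log n)^6 / 9.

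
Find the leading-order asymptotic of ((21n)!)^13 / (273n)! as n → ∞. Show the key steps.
((21n)!)^13/(273n)! ~ ((2π·21n)^(12/2) / sqrt(13)) · 13^(−13·21n)  →  0

Write N = 21n. Stirling: N! ~ sqrt(2π N)(N/e)^N and (13N)! ~ sqrt(2π·13N)·(13N/e)^(13N).
  (N!)^13/(13N)! ~ (2π N)^(13/2) (N/e)^(13N) / [sqrt(2π·13N) (13N/e)^(13N)]
     = (2π N)^(13/2) / sqrt(2π·13N) · (N/(13N))^(13N)
     = (2π N)^((13−1)/2) / sqrt(13) · 13^(−13N).
Since 13^13 > 1, the factor 13^(−13N) decays exponentially, so the ratio → 0. Substituting N = 21n gives the stated form.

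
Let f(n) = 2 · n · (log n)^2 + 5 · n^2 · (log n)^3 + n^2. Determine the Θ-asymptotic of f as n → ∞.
f(n) ∈ Θ(n^2 · (log n)^3)

Compare the terms by growth order. For large n, n^a · (log n)^b dominates n^a' · (log n)^b' iff a > a', or (a = a' and b > b'). Ranking the 3 terms shows the dominant one is 5 · n^2 · (log n)^3. Hence f(n) ∈ Θ(n^2 · (log n)^3).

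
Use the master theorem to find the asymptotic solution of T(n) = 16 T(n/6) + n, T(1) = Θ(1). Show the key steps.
T(n) = Θ(n^(log_6 16))

Master theorem: compare f(n) = n to n^(log_6 16) where log_6 16 ≈ 1.547. Since 1 < log_6 16, we have f(n) = O(n^(log_6 16 − ε)) for some ε > 0 — Case 1. Hence T(n) = Θ(n^(log_6 16)).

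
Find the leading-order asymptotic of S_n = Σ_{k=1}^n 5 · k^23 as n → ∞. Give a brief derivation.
S_n ~ 5 · n^24 / 24

By integral comparison (Euler-Maclaurin), Σ_{k=1}^n 5 · k^23 = 5 · ∫_0^n x^23 dx + O(n^23) = 5 · n^24/24 + O(n^23). (Equivalently, Faulhaber's formula gives the same leading term.)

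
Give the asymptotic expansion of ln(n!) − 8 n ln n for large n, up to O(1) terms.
ln(n!) − 8 n ln n = −7 n ln n − n + (1/2) ln(2π n) + O(1/n)

Stirling: ln((n)!) = n ln(n) − n + (1/2) ln(2π·n) + O(1/n).
Here n ln(n) = n ln n.
Subtract 8n ln n: leading term is (1 − 8) n ln n = −7 n ln n. The next term is −n. Then the (1/2) ln(2π·n) correction.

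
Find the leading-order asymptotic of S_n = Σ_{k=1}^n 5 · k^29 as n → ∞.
S_n ~ n^30 / 6

By integral comparison (Euler-Maclaurin), Σ_{k=1}^n 5 · k^29 = 5 · ∫_0^n x^29 dx + O(n^29) = 5 · n^30/30 = n^30 / 6 + O(n^29). (Equivalently, Faulhaber's formula gives the same leading term.)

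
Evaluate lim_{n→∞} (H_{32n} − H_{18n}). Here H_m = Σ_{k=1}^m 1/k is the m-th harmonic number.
lim = ln(32/18) = ln(16/9)

Euler-Maclaurin gives H_m = ln m + γ + 1/(2m) + O(1/m^2). The γ and O(1/m) terms cancel in the difference:
  H_{32n} − H_{18n} = ln(32n) − ln(18n) + O(1/n) = ln(32/18) + O(1/n).
Hence the limit is ln(32/18) = ln(16/9).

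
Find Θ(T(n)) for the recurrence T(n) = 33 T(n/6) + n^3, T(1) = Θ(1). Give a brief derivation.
T(n) = Θ(n^3)

log_6 33 ≈ 1.951. f(n) = n^3 dominates n^(log_6 33) since 3 > 1.951, and the regularity condition a·f(n/b) = 33·(n/6)^3 = (33/216)·n^3 ≤ c·f(n) holds with c = 33/216 ≈ 0.153 < 1. So this is Case 3: T(n) = Θ(f(n)) = Θ(n^3).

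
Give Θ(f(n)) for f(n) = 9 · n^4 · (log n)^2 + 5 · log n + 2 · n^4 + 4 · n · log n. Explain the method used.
f(n) ∈ Θ(n^4 · (log n)^2)

Compare the terms by growth order. For large n, n^a · (log n)^b dominates n^a' · (log n)^b' iff a > a', or (a = a' and b > b'). Ranking the 4 terms shows the dominant one is 9 · n^4 · (log n)^2. Hence f(n) ∈ Θ(n^4 · (log n)^2).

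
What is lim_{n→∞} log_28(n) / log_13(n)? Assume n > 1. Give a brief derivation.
lim = ln(13) / ln(28) = log_28(13)

Change of base: log_28(n) = ln n / ln 28 and log_13(n) = ln n / ln 13. The ratio is (ln n / ln 28) · (ln 13 / ln n) = ln 13 / ln 28, a constant independent of n. So the limit is ln 13 / ln 28 = log_28(13).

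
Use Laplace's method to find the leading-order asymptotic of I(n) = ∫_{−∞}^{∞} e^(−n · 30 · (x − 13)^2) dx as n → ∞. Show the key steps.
I(n) = sqrt(π/(30n))

Here φ(x) = 30 · (x − 13)^2 has its unique minimum at x* = 13 with φ(x*) = 0 and φ''(x*) = 60. Laplace's method gives
  I(n) ~ e^(−n φ(x*)) · sqrt(2π / (n · φ''(x*))) = sqrt(2π / (60n)) = sqrt(π/(30n)).
This is exact: substituting u = (x − 13)·sqrt(30n) gives I(n) = (1/sqrt(30n)) ∫_{−∞}^{∞} e^(−u^2) du = sqrt(π/(30n)).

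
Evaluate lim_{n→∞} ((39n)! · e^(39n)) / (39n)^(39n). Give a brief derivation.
lim = ∞

Stirling: (39n)! ~ sqrt(2π·39n) · (39n/e)^(39n). Hence
  (39n)! · e^(39n) / (39n)^(39n) ~ sqrt(2π·39n) = sqrt(2π·39) · sqrt(n) → ∞.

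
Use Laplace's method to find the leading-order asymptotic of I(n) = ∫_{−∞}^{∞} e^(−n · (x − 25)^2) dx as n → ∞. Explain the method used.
I(n) = sqrt(π/n)

Here φ(x) = (x − 25)^2 has its unique minimum at x* = 25 with φ(x*) = 0 and φ''(x*) = 2. Laplace's method gives
  I(n) ~ e^(−n φ(x*)) · sqrt(2π / (n · φ''(x*))) = sqrt(2π / (2n)) = sqrt(π/n).
This is exact: substituting u = (x − 25)·sqrt(n) gives I(n) = (1/sqrt(n)) ∫_{−∞}^{∞} e^(−u^2) du = sqrt(π/n).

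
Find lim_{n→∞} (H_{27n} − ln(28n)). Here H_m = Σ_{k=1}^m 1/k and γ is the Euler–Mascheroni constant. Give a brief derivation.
lim = ln(27/28) + γ

By Euler-Maclaurin, H_m = ln m + γ + O(1/m). So
  H_{27n} − ln(28n) = ln(27n) + γ − ln(28n) + O(1/n)
                       = ln(27/28) + γ + O(1/n).
Hence the limit is ln(27/28) + γ.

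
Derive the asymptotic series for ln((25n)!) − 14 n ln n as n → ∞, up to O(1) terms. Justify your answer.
ln((25n)!) − 14 n ln n = 11 n ln n + 25(ln 25 − 1) n + (1/2) ln(2π·25n) + O(1/n)

Stirling: ln((25n)!) = 25n ln(25n) − 25n + (1/2) ln(2π·25n) + O(1/n).
Expand 25n ln(25n) = 25n (ln n + ln 25) = 25n ln n + 25n ln 25.
Subtract 14n ln n: leading term is (25 − 14) n ln n = 11 n ln n. The next term is 25n ln 25 − 25n = 25(ln 25 − 1) n. Then the (1/2) ln(2π·25n) correction.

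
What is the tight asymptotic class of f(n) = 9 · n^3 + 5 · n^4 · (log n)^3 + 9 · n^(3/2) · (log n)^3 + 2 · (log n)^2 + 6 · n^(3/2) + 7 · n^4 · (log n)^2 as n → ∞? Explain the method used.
f(n) ∈ Θ(n^4 · (log n)^3)

Compare the terms by growth order. For large n, n^a · (log n)^b dominates n^a' · (log n)^b' iff a > a', or (a = a' and b > b'). Ranking the 6 terms shows the dominant one is 5 · n^4 · (log n)^3. Hence f(n) ∈ Θ(n^4 · (log n)^3).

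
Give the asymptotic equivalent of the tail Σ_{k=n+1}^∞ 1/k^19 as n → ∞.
Σ_{k>n} 1/k^19 ~ 1/(18 · n^18)

Compare to the integral: ∫_{n}^∞ x^(−19) dx = [−x^(−18)/18]_{n}^∞ = 1/((19−1)·n^18). Euler-Maclaurin then gives
  Σ_{k>n} 1/k^19 = ∫_{n}^∞ dx/x^19 − 1/(2·n^19) + O(1/n^20).
(Equivalently this is ζ(19) − Σ_{k≤n} 1/k^19.)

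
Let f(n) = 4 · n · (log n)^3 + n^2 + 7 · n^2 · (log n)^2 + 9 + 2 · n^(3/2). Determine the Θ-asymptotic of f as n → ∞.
f(n) ∈ Θ(n^2 · (log n)^2)

Compare the terms by growth order. For large n, n^a · (log n)^b dominates n^a' · (log n)^b' iff a > a', or (a = a' and b > b'). Ranking the 5 terms shows the dominant one is 7 · n^2 · (log n)^2. Hence f(n) ∈ Θ(n^2 · (log n)^2).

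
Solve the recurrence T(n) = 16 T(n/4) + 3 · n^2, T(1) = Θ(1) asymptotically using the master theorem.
T(n) = Θ(n^2 log n)

log_4 16 = 2, and f(n) = 3 · n^2 = Θ(n^(log_4 16)). This is Case 2 of the master theorem: T(n) = Θ(f(n) · log n) = Θ(n^2 log n).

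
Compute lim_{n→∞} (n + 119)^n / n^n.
lim = e^119

Rewrite as (1 + 119/n)^(n). By the standard limit (1 + x/n)^n → e^x, we have (1 + 119/n)^n → e^119, and raising to the 1st power gives e^119.
More precisely, ln[(1 + 119/n)^(n)] = n · ln(1 + 119/n) = n · (119/n + O(1/n^2)) = 119 + O(1/n) → 119.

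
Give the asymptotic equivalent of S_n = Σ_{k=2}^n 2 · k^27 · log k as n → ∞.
S_n ~ n^28 log n / 14 − n^28 / 392

By integral comparison, S_n = ∫_1^n 2 · x^27 · log x dx + O(n^27 · log n). For the integral, ∫ x^27 log x dx = n^28 log n / 28 − n^28/784 (integration by parts). Hence S_n ~ n^28 log n / 14 − n^28 / 392.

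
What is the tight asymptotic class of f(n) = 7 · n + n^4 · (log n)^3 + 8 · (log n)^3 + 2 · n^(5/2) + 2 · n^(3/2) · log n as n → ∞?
f(n) ∈ Θ(n^4 · (log n)^3)

Compare the terms by growth order. For large n, n^a · (log n)^b dominates n^a' · (log n)^b' iff a > a', or (a = a' and b > b'). Ranking the 5 terms shows the dominant one is n^4 · (log n)^3. Hence f(n) ∈ Θ(n^4 · (log n)^3).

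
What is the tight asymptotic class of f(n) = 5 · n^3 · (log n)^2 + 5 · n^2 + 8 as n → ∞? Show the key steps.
f(n) ∈ Θ(n^3 · (log n)^2)

Compare the terms by growth order. For large n, n^a · (log n)^b dominates n^a' · (log n)^b' iff a > a', or (a = a' and b > b'). Ranking the 3 terms shows the dominant one is 5 · n^3 · (log n)^2. Hence f(n) ∈ Θ(n^3 · (log n)^2).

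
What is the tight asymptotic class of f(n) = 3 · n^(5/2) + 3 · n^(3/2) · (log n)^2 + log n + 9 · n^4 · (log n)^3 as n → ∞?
f(n) ∈ Θ(n^4 · (log n)^3)

Compare the terms by growth order. For large n, n^a · (log n)^b dominates n^a' · (log n)^b' iff a > a', or (a = a' and b > b'). Ranking the 4 terms shows the dominant one is 9 · n^4 · (log n)^3. Hence f(n) ∈ Θ(n^4 · (log n)^3).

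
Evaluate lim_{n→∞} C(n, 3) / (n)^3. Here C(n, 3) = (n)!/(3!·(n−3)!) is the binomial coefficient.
lim = 1/3! = 1/6

With N = n → ∞: C(N, 3) / N^3 = [N(N−1)…(N−2)] / (3! · N^3) = (1/3!) · 1 · (1 − 1/n) · (1 − 2/n). Each factor → 1 as N → ∞, so the limit is 1/3! = 1/6.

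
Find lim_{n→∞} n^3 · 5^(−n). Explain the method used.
lim = 0

Exponentials with base > 1 dominate every fixed polynomial: for any fixed c, n^c / 5^n → 0 as n → ∞ (e.g. by the ratio test, or by writing 5^n = e^(n ln 5) and noting e^(n ln 5) / n^c → ∞). Hence n^3 · 5^(−n) = n^3 / 5^n → 0.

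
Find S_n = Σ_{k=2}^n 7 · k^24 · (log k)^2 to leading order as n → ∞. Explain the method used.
S_n ~ 7 · n^25 · (log n)^2 / 25

By integral comparison, S_n = ∫_1^n 7 · x^24 · (log x)^2 dx + O(n^24 · (log n)^2). For the integral, the leading term of ∫_1^n x^24 (log x)^2 dx is n^25/25 · (log n)^2 (by repeated integration by parts; each step lowers the log-exponent and produces a relatively O(1/log n) correction). Hence S_n ~ 7 · n^25 · (log n)^2 / 25.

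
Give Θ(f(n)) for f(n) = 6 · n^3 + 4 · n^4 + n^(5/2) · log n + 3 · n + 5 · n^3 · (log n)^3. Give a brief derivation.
f(n) ∈ Θ(n^4)

Compare the terms by growth order. For large n, n^a · (log n)^b dominates n^a' · (log n)^b' iff a > a', or (a = a' and b > b'). Ranking the 5 terms shows the dominant one is 4 · n^4. Hence f(n) ∈ Θ(n^4).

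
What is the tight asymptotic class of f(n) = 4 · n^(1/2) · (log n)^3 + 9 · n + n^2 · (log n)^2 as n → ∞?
f(n) ∈ Θ(n^2 · (log n)^2)

Compare the terms by growth order. For large n, n^a · (log n)^b dominates n^a' · (log n)^b' iff a > a', or (a = a' and b > b'). Ranking the 3 terms shows the dominant one is n^2 · (log n)^2. Hence f(n) ∈ Θ(n^2 · (log n)^2).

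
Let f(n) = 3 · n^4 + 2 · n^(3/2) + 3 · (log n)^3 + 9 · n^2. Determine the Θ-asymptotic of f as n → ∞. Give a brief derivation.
f(n) ∈ Θ(n^4)

Compare the terms by growth order. For large n, n^a · (log n)^b dominates n^a' · (log n)^b' iff a > a', or (a = a' and b > b'). Ranking the 4 terms shows the dominant one is 3 · n^4. Hence f(n) ∈ Θ(n^4).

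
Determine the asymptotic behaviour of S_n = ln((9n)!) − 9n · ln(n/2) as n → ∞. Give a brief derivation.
S_n ~ 9n · (ln 18 − 1) + O(ln n)

Stirling: ln((9n)!) = 9n ln(9n) − 9n + O(ln n).
  S_n = 9n ln(9n) − 9n − 9n ln(n/2) + O(ln n)
      = 9n ln(9n) − 9n ln n + 9n ln 2 − 9n + O(ln n)
      = 9n ln 9 + 9n ln 2 − 9n + O(ln n)
      = 9n (ln 18 − 1) + O(ln n).
Numerically ln(18) − 1 ≈ 1.8904.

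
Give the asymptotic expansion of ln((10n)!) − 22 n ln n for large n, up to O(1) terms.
ln((10n)!) − 22 n ln n = −12 n ln n + 10(ln 10 − 1) n + (1/2) ln(2π·10n) + O(1/n)

Stirling: ln((10n)!) = 10n ln(10n) − 10n + (1/2) ln(2π·10n) + O(1/n).
Expand 10n ln(10n) = 10n (ln n + ln 10) = 10n ln n + 10n ln 10.
Subtract 22n ln n: leading term is (10 − 22) n ln n = −12 n ln n. The next term is 10n ln 10 − 10n = 10(ln 10 − 1) n. Then the (1/2) ln(2π·10n) correction.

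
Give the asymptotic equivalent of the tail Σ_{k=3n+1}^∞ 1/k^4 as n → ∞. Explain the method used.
Σ_{k>3n} 1/k^4 ~ 1/(3 · (3n)^3)

Compare to the integral: ∫_{3n}^∞ x^(−4) dx = [−x^(−3)/3]_{3n}^∞ = 1/((4−1)·(3n)^3). Euler-Maclaurin then gives
  Σ_{k>3n} 1/k^4 = ∫_{3n}^∞ dx/x^4 − 1/(2·(3n)^4) + O(1/(3n)^5).
(Equivalently this is ζ(4) − Σ_{k≤3n} 1/k^4.)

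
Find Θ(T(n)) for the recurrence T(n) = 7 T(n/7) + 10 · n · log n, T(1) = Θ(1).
T(n) = Θ(n · (log n)^2)

Here log_7 7 = 1 and f(n) = 10 · n · log n = Θ(n^(log_7 7) · (log n)^1). This is the extended Case 2 of the master theorem (f matches the critical exponent up to log factors), giving T(n) = Θ(n^(log_7 7) · (log n)^(1+1)) = Θ(n · (log n)^2).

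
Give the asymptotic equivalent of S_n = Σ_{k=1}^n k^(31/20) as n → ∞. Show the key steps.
S_n ~ (20/51) · n^(51/20)

Integral comparison: Σ_{k=1}^n k^(31/20) = ∫_0^n x^(31/20) dx + O(n^(31/20)). The integral is n^(1 + 31/20) / (1 + 31/20) = n^((31+20)/20) / ((31+20)/20) = (20/51) · n^(51/20).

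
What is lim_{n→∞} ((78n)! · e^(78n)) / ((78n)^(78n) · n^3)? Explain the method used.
lim = 0

Stirling: (78n)! ~ sqrt(2π·78n) · (78n/e)^(78n). Hence
  (78n)! · e^(78n) / (78n)^(78n) ~ sqrt(2π·78n).
Dividing by n^3: sqrt(2π·78n) / n^3 = sqrt(2π·78) · n^((1−6)/2), so the expression behaves like sqrt(2π·78) · n^((1−6)/2) → 0.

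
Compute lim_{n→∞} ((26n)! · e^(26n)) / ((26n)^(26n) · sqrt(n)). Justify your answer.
lim = sqrt(2π·26)

Stirling: (26n)! ~ sqrt(2π·26n) · (26n/e)^(26n). Hence
  (26n)! · e^(26n) / (26n)^(26n) ~ sqrt(2π·26n).
Dividing by sqrt(n): sqrt(2π·26n) / sqrt(n) = sqrt(2π·26) · n^((1−1)/2), so the limit is sqrt(2π·26).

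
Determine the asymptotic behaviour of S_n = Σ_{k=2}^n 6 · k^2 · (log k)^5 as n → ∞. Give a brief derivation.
S_n ~ 2 · n^3 · (log n)^5

By integral comparison, S_n = ∫_1^n 6 · x^2 · (log x)^5 dx + O(n^2 · (log n)^5). For the integral, the leading term of ∫_1^n x^2 (log x)^5 dx is n^3/3 · (log n)^5 (by repeated integration by parts; each step lowers the log-exponent and produces a relatively O(1/log n) correction). Hence S_n ~ 2 · n^3 · (log n)^5.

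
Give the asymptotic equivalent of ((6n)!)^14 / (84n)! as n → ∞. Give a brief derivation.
((6n)!)^14/(84n)! ~ ((2π·6n)^(13/2) / sqrt(14)) · 14^(−14·6n)  →  0

Write N = 6n. Stirling: N! ~ sqrt(2π N)(N/e)^N and (14N)! ~ sqrt(2π·14N)·(14N/e)^(14N).
  (N!)^14/(14N)! ~ (2π N)^(14/2) (N/e)^(14N) / [sqrt(2π·14N) (14N/e)^(14N)]
     = (2π N)^(14/2) / sqrt(2π·14N) · (N/(14N))^(14N)
     = (2π N)^((14−1)/2) / sqrt(14) · 14^(−14N).
Since 14^14 > 1, the factor 14^(−14N) decays exponentially, so the ratio → 0. Substituting N = 6n gives the stated form.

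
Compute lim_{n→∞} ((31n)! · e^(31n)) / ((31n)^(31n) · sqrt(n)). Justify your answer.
lim = sqrt(2π·31)

Stirling: (31n)! ~ sqrt(2π·31n) · (31n/e)^(31n). Hence
  (31n)! · e^(31n) / (31n)^(31n) ~ sqrt(2π·31n).
Dividing by sqrt(n): sqrt(2π·31n) / sqrt(n) = sqrt(2π·31) · n^((1−1)/2), so the limit is sqrt(2π·31).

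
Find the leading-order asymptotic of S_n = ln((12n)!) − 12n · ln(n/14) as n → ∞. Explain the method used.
S_n ~ 12n · (ln 168 − 1) + O(ln n)

Stirling: ln((12n)!) = 12n ln(12n) − 12n + O(ln n).
  S_n = 12n ln(12n) − 12n − 12n ln(n/14) + O(ln n)
      = 12n ln(12n) − 12n ln n + 12n ln 14 − 12n + O(ln n)
      = 12n ln 12 + 12n ln 14 − 12n + O(ln n)
      = 12n (ln 168 − 1) + O(ln n).
Numerically ln(168) − 1 ≈ 4.1240.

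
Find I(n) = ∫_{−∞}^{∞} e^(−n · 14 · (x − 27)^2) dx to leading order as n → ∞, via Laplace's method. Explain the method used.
I(n) = sqrt(π/(14n))

Here φ(x) = 14 · (x − 27)^2 has its unique minimum at x* = 27 with φ(x*) = 0 and φ''(x*) = 28. Laplace's method gives
  I(n) ~ e^(−n φ(x*)) · sqrt(2π / (n · φ''(x*))) = sqrt(2π / (28n)) = sqrt(π/(14n)).
This is exact: substituting u = (x − 27)·sqrt(14n) gives I(n) = (1/sqrt(14n)) ∫_{−∞}^{∞} e^(−u^2) du = sqrt(π/(14n)).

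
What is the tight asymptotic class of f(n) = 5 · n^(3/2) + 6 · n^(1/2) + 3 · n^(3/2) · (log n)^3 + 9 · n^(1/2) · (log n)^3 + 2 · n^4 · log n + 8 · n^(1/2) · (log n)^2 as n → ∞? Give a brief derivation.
f(n) ∈ Θ(n^4 · log n)

Compare the terms by growth order. For large n, n^a · (log n)^b dominates n^a' · (log n)^b' iff a > a', or (a = a' and b > b'). Ranking the 6 terms shows the dominant one is 2 · n^4 · log n. Hence f(n) ∈ Θ(n^4 · log n).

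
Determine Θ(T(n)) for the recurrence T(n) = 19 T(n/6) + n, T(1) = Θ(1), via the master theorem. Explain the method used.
T(n) = Θ(n^(log_6 19))

Master theorem: compare f(n) = n to n^(log_6 19) where log_6 19 ≈ 1.643. Since 1 < log_6 19, we have f(n) = O(n^(log_6 19 − ε)) for some ε > 0 — Case 1. Hence T(n) = Θ(n^(log_6 19)).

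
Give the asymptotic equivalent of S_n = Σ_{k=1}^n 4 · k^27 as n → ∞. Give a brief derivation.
S_n ~ n^28 / 7

By integral comparison (Euler-Maclaurin), Σ_{k=1}^n 4 · k^27 = 4 · ∫_0^n x^27 dx + O(n^27) = 4 · n^28/28 = n^28 / 7 + O(n^27). (Equivalently, Faulhaber's formula gives the same leading term.)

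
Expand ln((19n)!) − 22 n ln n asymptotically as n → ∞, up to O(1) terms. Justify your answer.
ln((19n)!) − 22 n ln n = −3 n ln n + 19(ln 19 − 1) n + (1/2) ln(2π·19n) + O(1/n)

Stirling: ln((19n)!) = 19n ln(19n) − 19n + (1/2) ln(2π·19n) + O(1/n).
Expand 19n ln(19n) = 19n (ln n + ln 19) = 19n ln n + 19n ln 19.
Subtract 22n ln n: leading term is (19 − 22) n ln n = −3 n ln n. The next term is 19n ln 19 − 19n = 19(ln 19 − 1) n. Then the (1/2) ln(2π·19n) correction.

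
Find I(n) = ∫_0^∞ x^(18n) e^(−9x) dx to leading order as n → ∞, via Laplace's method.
I(n) ~ (sqrt(2π·18n) / 9) · (18n/(9e))^(18n)

Write the integrand as exp(18n ln x − 9x) and set f(x) = 18n ln x − 9x. Then f'(x) = 18n/x − 9 = 0 at x* = 18n/9, and f''(x*) = −18n/x*^2 = −9^2/(18n). Laplace's method (interior maximum) gives
  I(n) ~ e^(f(x*)) · sqrt(2π / |f''(x*)|)
        = exp(18n ln(18n/9) − 18n) · sqrt(2π · 18n / 9^2)
        = (18n/9)^(18n) e^(−18n) · sqrt(2π·18n) / 9
        = (sqrt(2π·18n) / 9) · (18n/(9e))^(18n).
This matches Γ(18n+1)/9^(18n+1) with Stirling applied to Γ.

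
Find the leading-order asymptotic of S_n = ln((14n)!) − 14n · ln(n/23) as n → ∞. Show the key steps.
S_n ~ 14n · (ln 322 − 1) + O(ln n)

Stirling: ln((14n)!) = 14n ln(14n) − 14n + O(ln n).
  S_n = 14n ln(14n) − 14n − 14n ln(n/23) + O(ln n)
      = 14n ln(14n) − 14n ln n + 14n ln 23 − 14n + O(ln n)
      = 14n ln 14 + 14n ln 23 − 14n + O(ln n)
      = 14n (ln 322 − 1) + O(ln n).
Numerically ln(322) − 1 ≈ 4.7746.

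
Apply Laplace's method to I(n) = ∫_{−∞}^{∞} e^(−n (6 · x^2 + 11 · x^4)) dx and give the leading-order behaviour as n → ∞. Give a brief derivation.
I(n) ~ sqrt(π/(6n))

φ(x) = 6 · x^2 + 11 · x^4 has its unique global minimum at x* = 0 (since φ'(x) = 12x + 44x^3 = 0 only at x = 0 for real x with both coefficients positive, and φ → ∞ as |x| → ∞). At x* = 0, φ(0) = 0 and φ''(0) = 12. Laplace's method then gives
  I(n) ~ sqrt(2π / (n · φ''(0))) · e^(−n φ(0)) = sqrt(2π / (12n)) = sqrt(π/(6n)).
The 11 · x^4 term contributes only at subleading order (an O(1/n) relative correction).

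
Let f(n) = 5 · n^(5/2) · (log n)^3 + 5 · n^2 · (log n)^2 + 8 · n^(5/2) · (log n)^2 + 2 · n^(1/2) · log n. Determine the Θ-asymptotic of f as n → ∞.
f(n) ∈ Θ(n^(5/2) · (log n)^3)

Compare the terms by growth order. For large n, n^a · (log n)^b dominates n^a' · (log n)^b' iff a > a', or (a = a' and b > b'). Ranking the 4 terms shows the dominant one is 5 · n^(5/2) · (log n)^3. Hence f(n) ∈ Θ(n^(5/2) · (log n)^3).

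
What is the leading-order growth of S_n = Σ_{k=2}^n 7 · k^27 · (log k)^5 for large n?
S_n ~ n^28 · (log n)^5 / 4

By integral comparison, S_n = ∫_1^n 7 · x^27 · (log x)^5 dx + O(n^27 · (log n)^5). For the integral, the leading term of ∫_1^n x^27 (log x)^5 dx is n^28/28 · (log n)^5 (by repeated integration by parts; each step lowers the log-exponent and produces a relatively O(1/log n) correction). Hence S_n ~ n^28 · (log n)^5 / 4.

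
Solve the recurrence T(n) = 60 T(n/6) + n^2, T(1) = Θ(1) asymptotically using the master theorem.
T(n) = Θ(n^(log_6 60))

Master theorem: compare f(n) = n^2 to n^(log_6 60) where log_6 60 ≈ 2.285. Since 2 < log_6 60, we have f(n) = O(n^(log_6 60 − ε)) for some ε > 0 — Case 1. Hence T(n) = Θ(n^(log_6 60)).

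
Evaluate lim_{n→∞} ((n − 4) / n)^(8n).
lim = e^(−32)

Rewrite as (1 − 4/n)^(8n). By the standard limit (1 + x/n)^n → e^x, we have (1 − 4/n)^n → e^(−4), and raising to the 8th power gives e^(−32).
More precisely, ln[(1 − 4/n)^(8n)] = 8n · ln(1 − 4/n) = 8n · (-4/n + O(1/n^2)) = -32 + O(1/n) → -32.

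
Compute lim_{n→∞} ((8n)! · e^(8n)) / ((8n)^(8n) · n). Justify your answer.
lim = 0

Stirling: (8n)! ~ sqrt(2π·8n) · (8n/e)^(8n). Hence
  (8n)! · e^(8n) / (8n)^(8n) ~ sqrt(2π·8n).
Dividing by n: sqrt(2π·8n) / n = sqrt(2π·8) · n^((1−2)/2), so the expression behaves like sqrt(2π·8) · n^((1−2)/2) → 0.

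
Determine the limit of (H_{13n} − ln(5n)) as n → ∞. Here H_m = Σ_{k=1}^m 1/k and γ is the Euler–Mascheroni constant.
lim = ln(13/5) + γ

By Euler-Maclaurin, H_m = ln m + γ + O(1/m). So
  H_{13n} − ln(5n) = ln(13n) + γ − ln(5n) + O(1/n)
                       = ln(13/5) + γ + O(1/n).
Hence the limit is ln(13/5) + γ.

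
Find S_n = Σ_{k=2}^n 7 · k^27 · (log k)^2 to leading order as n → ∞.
S_n ~ n^28 · (log n)^2 / 4

By integral comparison, S_n = ∫_1^n 7 · x^27 · (log x)^2 dx + O(n^27 · (log n)^2). For the integral, the leading term of ∫_1^n x^27 (log x)^2 dx is n^28/28 · (log n)^2 (by repeated integration by parts; each step lowers the log-exponent and produces a relatively O(1/log n) correction). Hence S_n ~ n^28 · (log n)^2 / 4.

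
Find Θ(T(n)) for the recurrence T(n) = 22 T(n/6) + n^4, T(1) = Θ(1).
T(n) = Θ(n^4)

log_6 22 ≈ 1.725. f(n) = n^4 dominates n^(log_6 22) since 4 > 1.725, and the regularity condition a·f(n/b) = 22·(n/6)^4 = (22/1296)·n^4 ≤ c·f(n) holds with c = 22/1296 ≈ 0.017 < 1. So this is Case 3: T(n) = Θ(f(n)) = Θ(n^4).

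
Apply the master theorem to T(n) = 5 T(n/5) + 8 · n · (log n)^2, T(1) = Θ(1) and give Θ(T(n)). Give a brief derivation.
T(n) = Θ(n · (log n)^3)

Here log_5 5 = 1 and f(n) = 8 · n · (log n)^2 = Θ(n^(log_5 5) · (log n)^2). This is the extended Case 2 of the master theorem (f matches the critical exponent up to log factors), giving T(n) = Θ(n^(log_5 5) · (log n)^(2+1)) = Θ(n · (log n)^3).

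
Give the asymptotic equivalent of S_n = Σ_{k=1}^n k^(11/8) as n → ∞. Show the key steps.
S_n ~ (8/19) · n^(19/8)

Integral comparison: Σ_{k=1}^n k^(11/8) = ∫_0^n x^(11/8) dx + O(n^(11/8)). The integral is n^(1 + 11/8) / (1 + 11/8) = n^((11+8)/8) / ((11+8)/8) = (8/19) · n^(19/8).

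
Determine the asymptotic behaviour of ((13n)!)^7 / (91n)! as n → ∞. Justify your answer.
((13n)!)^7/(91n)! ~ ((2π·13n)^(6/2) / sqrt(7)) · 7^(−7·13n)  →  0

Write N = 13n. Stirling: N! ~ sqrt(2π N)(N/e)^N and (7N)! ~ sqrt(2π·7N)·(7N/e)^(7N).
  (N!)^7/(7N)! ~ (2π N)^(7/2) (N/e)^(7N) / [sqrt(2π·7N) (7N/e)^(7N)]
     = (2π N)^(7/2) / sqrt(2π·7N) · (N/(7N))^(7N)
     = (2π N)^((7−1)/2) / sqrt(7) · 7^(−7N).
Since 7^7 > 1, the factor 7^(−7N) decays exponentially, so the ratio → 0. Substituting N = 13n gives the stated form.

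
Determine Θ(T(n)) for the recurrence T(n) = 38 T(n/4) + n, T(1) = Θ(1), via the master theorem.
T(n) = Θ(n^(log_4 38))

Master theorem: compare f(n) = n to n^(log_4 38) where log_4 38 ≈ 2.624. Since 1 < log_4 38, we have f(n) = O(n^(log_4 38 − ε)) for some ε > 0 — Case 1. Hence T(n) = Θ(n^(log_4 38)).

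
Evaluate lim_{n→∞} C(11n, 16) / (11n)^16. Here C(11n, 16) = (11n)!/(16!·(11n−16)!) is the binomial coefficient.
lim = 1/16! = 1/20922789888000

With N = 11n → ∞: C(N, 16) / N^16 = [N(N−1)…(N−15)] / (16! · N^16) = (1/16!) · 1 · (1 − 1/(11n)) · … · (1 − 15/(11n)). Each factor → 1 as N → ∞, so the limit is 1/16! = 1/20922789888000.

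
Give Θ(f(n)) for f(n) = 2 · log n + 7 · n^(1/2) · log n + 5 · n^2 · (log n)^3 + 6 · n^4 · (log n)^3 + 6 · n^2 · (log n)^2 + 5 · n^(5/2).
f(n) ∈ Θ(n^4 · (log n)^3)

Compare the terms by growth order. For large n, n^a · (log n)^b dominates n^a' · (log n)^b' iff a > a', or (a = a' and b > b'). Ranking the 6 terms shows the dominant one is 6 · n^4 · (log n)^3. Hence f(n) ∈ Θ(n^4 · (log n)^3).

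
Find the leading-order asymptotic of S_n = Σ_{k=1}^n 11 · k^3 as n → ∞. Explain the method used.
S_n ~ 11 · n^4 / 4

By integral comparison (Euler-Maclaurin), Σ_{k=1}^n 11 · k^3 = 11 · ∫_0^n x^3 dx + O(n^3) = 11 · n^4/4 + O(n^3). (Equivalently, Faulhaber's formula gives the same leading term.)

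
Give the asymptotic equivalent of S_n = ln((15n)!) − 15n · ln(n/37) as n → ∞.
S_n ~ 15n · (ln 555 − 1) + O(ln n)

Stirling: ln((15n)!) = 15n ln(15n) − 15n + O(ln n).
  S_n = 15n ln(15n) − 15n − 15n ln(n/37) + O(ln n)
      = 15n ln(15n) − 15n ln n + 15n ln 37 − 15n + O(ln n)
      = 15n ln 15 + 15n ln 37 − 15n + O(ln n)
      = 15n (ln 555 − 1) + O(ln n).
Numerically ln(555) − 1 ≈ 5.3190.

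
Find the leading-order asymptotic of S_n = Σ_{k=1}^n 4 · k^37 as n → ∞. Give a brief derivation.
S_n ~ 2 · n^38 / 19

By integral comparison (Euler-Maclaurin), Σ_{k=1}^n 4 · k^37 = 4 · ∫_0^n x^37 dx + O(n^37) = 4 · n^38/38 = 2 · n^38 / 19 + O(n^37). (Equivalently, Faulhaber's formula gives the same leading term.)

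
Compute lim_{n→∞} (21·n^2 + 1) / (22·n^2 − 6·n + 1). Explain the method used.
lim = 21/22

For large n the leading n^2 terms dominate both numerator and denominator. Dividing top and bottom by n^2, every other term tends to 0, leaving 21/22.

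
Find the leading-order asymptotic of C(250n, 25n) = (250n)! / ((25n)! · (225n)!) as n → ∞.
C(250n, 25n) ~ (10000000000/387420489)^(25n) · sqrt(5/(9π·25n))

Write N = 25n. Apply Stirling to each factorial:
  (10N)! ~ sqrt(2π·10N) · (10N/e)^(10N),
  N! ~ sqrt(2π N) · (N/e)^N,
  (9N)! ~ sqrt(2π·9N) · (9N/e)^(9N).
The exponential factors combine to (10N)^(10N) / (N^N · (9N)^(9N)) = 10^(10N)/9^(9N) = (10^10/9^9)^N = (10000000000/387420489)^N.
The square-root prefactors combine to sqrt(2π·10N) / (sqrt(2π N)·sqrt(2π·9N)) = sqrt(10 / (2π·9·N)) = sqrt(5/(9π·25n)).
Substituting N = 25n: C(250n, 25n) ~ (10000000000/387420489)^(25n) · sqrt(5/(9π·25n)).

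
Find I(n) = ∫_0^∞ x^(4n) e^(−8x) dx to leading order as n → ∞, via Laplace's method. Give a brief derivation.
I(n) ~ (sqrt(2π·4n) / 8) · (4n/(8e))^(4n)

Write the integrand as exp(4n ln x − 8x) and set f(x) = 4n ln x − 8x. Then f'(x) = 4n/x − 8 = 0 at x* = 4n/8, and f''(x*) = −4n/x*^2 = −8^2/(4n). Laplace's method (interior maximum) gives
  I(n) ~ e^(f(x*)) · sqrt(2π / |f''(x*)|)
        = exp(4n ln(4n/8) − 4n) · sqrt(2π · 4n / 8^2)
        = (4n/8)^(4n) e^(−4n) · sqrt(2π·4n) / 8
        = (sqrt(2π·4n) / 8) · (4n/(8e))^(4n).
This matches Γ(4n+1)/8^(4n+1) with Stirling applied to Γ.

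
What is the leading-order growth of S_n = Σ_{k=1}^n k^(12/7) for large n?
S_n ~ (7/19) · n^(19/7)

Integral comparison: Σ_{k=1}^n k^(12/7) = ∫_0^n x^(12/7) dx + O(n^(12/7)). The integral is n^(1 + 12/7) / (1 + 12/7) = n^((12+7)/7) / ((12+7)/7) = (7/19) · n^(19/7).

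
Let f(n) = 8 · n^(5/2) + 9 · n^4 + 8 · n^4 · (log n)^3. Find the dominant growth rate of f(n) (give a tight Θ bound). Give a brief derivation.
f(n) ∈ Θ(n^4 · (log n)^3)

Compare the terms by growth order. For large n, n^a · (log n)^b dominates n^a' · (log n)^b' iff a > a', or (a = a' and b > b'). Ranking the 3 terms shows the dominant one is 8 · n^4 · (log n)^3. Hence f(n) ∈ Θ(n^4 · (log n)^3).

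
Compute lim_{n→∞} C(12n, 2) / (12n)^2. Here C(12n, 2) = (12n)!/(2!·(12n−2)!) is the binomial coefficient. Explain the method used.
lim = 1/2! = 1/2

With N = 12n → ∞: C(N, 2) / N^2 = [N(N−1)…(N−1)] / (2! · N^2) = (1/2!) · 1 · (1 − 1/(12n)). Each factor → 1 as N → ∞, so the limit is 1/2! = 1/2.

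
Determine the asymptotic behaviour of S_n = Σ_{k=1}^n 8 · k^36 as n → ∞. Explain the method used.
S_n ~ 8 · n^37 / 37

By integral comparison (Euler-Maclaurin), Σ_{k=1}^n 8 · k^36 = 8 · ∫_0^n x^36 dx + O(n^36) = 8 · n^37/37 + O(n^36). (Equivalently, Faulhaber's formula gives the same leading term.)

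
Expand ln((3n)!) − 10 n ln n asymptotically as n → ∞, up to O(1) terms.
ln((3n)!) − 10 n ln n = −7 n ln n + 3(ln 3 − 1) n + (1/2) ln(2π·3n) + O(1/n)

Stirling: ln((3n)!) = 3n ln(3n) − 3n + (1/2) ln(2π·3n) + O(1/n).
Expand 3n ln(3n) = 3n (ln n + ln 3) = 3n ln n + 3n ln 3.
Subtract 10n ln n: leading term is (3 − 10) n ln n = −7 n ln n. The next term is 3n ln 3 − 3n = 3(ln 3 − 1) n. Then the (1/2) ln(2π·3n) correction.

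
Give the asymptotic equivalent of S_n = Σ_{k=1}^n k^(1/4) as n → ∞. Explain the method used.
S_n ~ (4/5) · n^(5/4)

Integral comparison: Σ_{k=1}^n k^(1/4) = ∫_0^n x^(1/4) dx + O(n^(1/4)). The integral is n^(1 + 1/4) / (1 + 1/4) = n^((1+4)/4) / ((1+4)/4) = (4/5) · n^(5/4).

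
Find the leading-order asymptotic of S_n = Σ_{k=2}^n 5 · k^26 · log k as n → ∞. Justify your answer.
S_n ~ 5 · n^27 log n / 27 − 5 · n^27 / 729

By integral comparison, S_n = ∫_1^n 5 · x^26 · log x dx + O(n^26 · log n). For the integral, ∫ x^26 log x dx = n^27 log n / 27 − n^27/729 (integration by parts). Hence S_n ~ 5 · n^27 log n / 27 − 5 · n^27 / 729.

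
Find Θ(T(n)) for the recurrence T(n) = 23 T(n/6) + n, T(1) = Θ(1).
T(n) = Θ(n^(log_6 23))

Master theorem: compare f(n) = n to n^(log_6 23) where log_6 23 ≈ 1.750. Since 1 < log_6 23, we have f(n) = O(n^(log_6 23 − ε)) for some ε > 0 — Case 1. Hence T(n) = Θ(n^(log_6 23)).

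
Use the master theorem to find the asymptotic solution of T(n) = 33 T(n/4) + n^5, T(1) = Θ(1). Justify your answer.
T(n) = Θ(n^5)

log_4 33 ≈ 2.522. f(n) = n^5 dominates n^(log_4 33) since 5 > 2.522, and the regularity condition a·f(n/b) = 33·(n/4)^5 = (33/1024)·n^5 ≤ c·f(n) holds with c = 33/1024 ≈ 0.0322 < 1. So this is Case 3: T(n) = Θ(f(n)) = Θ(n^5).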